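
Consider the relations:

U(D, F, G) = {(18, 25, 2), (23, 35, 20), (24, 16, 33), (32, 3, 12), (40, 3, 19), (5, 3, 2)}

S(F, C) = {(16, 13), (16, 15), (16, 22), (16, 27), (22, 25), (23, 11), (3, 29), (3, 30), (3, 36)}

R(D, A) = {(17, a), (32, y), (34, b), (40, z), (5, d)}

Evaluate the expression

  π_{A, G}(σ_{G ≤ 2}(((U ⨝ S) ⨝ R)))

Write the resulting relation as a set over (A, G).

{(d, 2)}

U ⋈ S (natural join on F): {(24, 16, 33, 13), (24, 16, 33, 15), (24, 16, 33, 22), (24, 16, 33, 27), (32, 3, 12, 29), (32, 3, 12, 30), (32, 3, 12, 36), (40, 3, 19, 29), (40, 3, 19, 30), (40, 3, 19, 36), (5, 3, 2, 29), (5, 3, 2, 30), (5, 3, 2, 36)}
(U ⨝ S) ⋈ R (natural join on D): {(32, 3, 12, 29, y), (32, 3, 12, 30, y), (32, 3, 12, 36, y), (40, 3, 19, 29, z), (40, 3, 19, 30, z), (40, 3, 19, 36, z), (5, 3, 2, 29, d), (5, 3, 2, 30, d), (5, 3, 2, 36, d)}
σ[G ≤ 2]: keep tuples satisfying G ≤ 2 → {(5, 3, 2, 29, d), (5, 3, 2, 30, d), (5, 3, 2, 36, d)}
π[A, G]: project onto (A, G) (2 duplicate(s) eliminated) → {(d, 2)}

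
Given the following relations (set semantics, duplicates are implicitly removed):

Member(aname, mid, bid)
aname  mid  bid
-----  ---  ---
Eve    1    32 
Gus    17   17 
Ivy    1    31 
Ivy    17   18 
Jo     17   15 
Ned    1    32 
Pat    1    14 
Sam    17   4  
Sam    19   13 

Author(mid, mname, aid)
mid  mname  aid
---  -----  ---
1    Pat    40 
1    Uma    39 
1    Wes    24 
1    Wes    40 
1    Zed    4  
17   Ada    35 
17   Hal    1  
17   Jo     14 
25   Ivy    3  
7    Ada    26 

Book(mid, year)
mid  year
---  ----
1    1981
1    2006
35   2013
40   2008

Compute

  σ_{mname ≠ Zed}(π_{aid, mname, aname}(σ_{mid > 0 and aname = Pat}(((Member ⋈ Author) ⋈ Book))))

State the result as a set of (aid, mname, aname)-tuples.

Natural join on mid: {(Eve, 1, 32, Pat, 40), (Eve, 1, 32, Uma, 39), (Eve, 1, 32, Wes, 24), (Eve, 1, 32, Wes, 40), (Eve, 1, 32, Zed, 4), (Gus, 17, 17, Ada, 35), (Gus, 17, 17, Hal, 1), (Gus, 17, 17, Jo, 14), (Ivy, 1, 31, Pat, 40), (Ivy, 1, 31, Uma, 39), (Ivy, 1, 31, Wes, 24), (Ivy, 1, 31, Wes, 40), (Ivy, 1, 31, Zed, 4), (Ivy, 17, 18, Ada, 35), (Ivy, 17, 18, Hal, 1), (Ivy, 17, 18, Jo, 14), (Jo, 17, 15, Ada, 35), (Jo, 17, 15, Hal, 1), (Jo, 17, 15, Jo, 14), (Ned, 1, 32, Pat, 40), (Ned, 1, 32, Uma, 39), (Ned, 1, 32, Wes, 24), (Ned, 1, 32, Wes, 40), (Ned, 1, 32, Zed, 4), (Pat, 1, 14, Pat, 40), (Pat, 1, 14, Uma, 39), (Pat, 1, 14, Wes, 24), (Pat, 1, 14, Wes, 40), (Pat, 1, 14, Zed, 4), (Sam, 17, 4, Ada, 35), (Sam, 17, 4, Hal, 1), (Sam, 17, 4, Jo, 14)}
Natural join on mid: {(Eve, 1, 32, Pat, 40, 1981), (Eve, 1, 32, Pat, 40, 2006), (Eve, 1, 32, Uma, 39, 1981), (Eve, 1, 32, Uma, 39, 2006), (Eve, 1, 32, Wes, 24, 1981), (Eve, 1, 32, Wes, 24, 2006), (Eve, 1, 32, Wes, 40, 1981), (Eve, 1, 32, Wes, 40, 2006), (Eve, 1, 32, Zed, 4, 1981), (Eve, 1, 32, Zed, 4, 2006), (Ivy, 1, 31, Pat, 40, 1981), (Ivy, 1, 31, Pat, 40, 2006), (Ivy, 1, 31, Uma, 39, 1981), (Ivy, 1, 31, Uma, 39, 2006), (Ivy, 1, 31, Wes, 24, 1981), (Ivy, 1, 31, Wes, 24, 2006), (Ivy, 1, 31, Wes, 40, 1981), (Ivy, 1, 31, Wes, 40, 2006), (Ivy, 1, 31, Zed, 4, 1981), (Ivy, 1, 31, Zed, 4, 2006), (Ned, 1, 32, Pat, 40, 1981), (Ned, 1, 32, Pat, 40, 2006), (Ned, 1, 32, Uma, 39, 1981), (Ned, 1, 32, Uma, 39, 2006), (Ned, 1, 32, Wes, 24, 1981), (Ned, 1, 32, Wes, 24, 2006), (Ned, 1, 32, Wes, 40, 1981), (Ned, 1, 32, Wes, 40, 2006), (Ned, 1, 32, Zed, 4, 1981), (Ned, 1, 32, Zed, 4, 2006), (Pat, 1, 14, Pat, 40, 1981), (Pat, 1, 14, Pat, 40, 2006), (Pat, 1, 14, Uma, 39, 1981), (Pat, 1, 14, Uma, 39, 2006), (Pat, 1, 14, Wes, 24, 1981), (Pat, 1, 14, Wes, 24, 2006), (Pat, 1, 14, Wes, 40, 1981), (Pat, 1, 14, Wes, 40, 2006), (Pat, 1, 14, Zed, 4, 1981), (Pat, 1, 14, Zed, 4, 2006)}
Selection mid > 0 and aname = Pat: {(Pat, 1, 14, Pat, 40, 1981), (Pat, 1, 14, Pat, 40, 2006), (Pat, 1, 14, Uma, 39, 1981), (Pat, 1, 14, Uma, 39, 2006), (Pat, 1, 14, Wes, 24, 1981), (Pat, 1, 14, Wes, 24, 2006), (Pat, 1, 14, Wes, 40, 1981), (Pat, 1, 14, Wes, 40, 2006), (Pat, 1, 14, Zed, 4, 1981), (Pat, 1, 14, Zed, 4, 2006)}
π[aid, mname, aname]: project onto (aid, mname, aname) (5 duplicate(s) eliminated) → {(24, Wes, Pat), (39, Uma, Pat), (4, Zed, Pat), (40, Pat, Pat), (40, Wes, Pat)}
Selection mname ≠ Zed: {(24, Wes, Pat), (39, Uma, Pat), (40, Pat, Pat), (40, Wes, Pat)}

{(24, Wes, Pat), (39, Uma, Pat), (40, Pat, Pat), (40, Wes, Pat)}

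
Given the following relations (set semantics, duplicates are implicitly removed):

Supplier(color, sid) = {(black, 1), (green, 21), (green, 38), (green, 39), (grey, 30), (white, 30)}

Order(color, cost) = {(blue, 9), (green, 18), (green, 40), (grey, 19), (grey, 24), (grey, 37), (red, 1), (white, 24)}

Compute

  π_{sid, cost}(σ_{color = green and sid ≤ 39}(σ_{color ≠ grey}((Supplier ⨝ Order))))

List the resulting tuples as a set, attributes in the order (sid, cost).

Supplier ⋈ Order (natural join on color): {(green, 21, 18), (green, 21, 40), (green, 38, 18), (green, 38, 40), (green, 39, 18), (green, 39, 40), (grey, 30, 19), (grey, 30, 24), (grey, 30, 37), (white, 30, 24)}
Filtering on color ≠ grey leaves {(green, 21, 18), (green, 21, 40), (green, 38, 18), (green, 38, 40), (green, 39, 18), (green, 39, 40), (white, 30, 24)}.
Filtering on color = green and sid ≤ 39 leaves {(green, 21, 18), (green, 21, 40), (green, 38, 18), (green, 38, 40), (green, 39, 18), (green, 39, 40)}.
Keep only column(s) sid, cost: {(21, 18), (21, 40), (38, 18), (38, 40), (39, 18), (39, 40)}

{(21, 18), (21, 40), (38, 18), (38, 40), (39, 18), (39, 40)}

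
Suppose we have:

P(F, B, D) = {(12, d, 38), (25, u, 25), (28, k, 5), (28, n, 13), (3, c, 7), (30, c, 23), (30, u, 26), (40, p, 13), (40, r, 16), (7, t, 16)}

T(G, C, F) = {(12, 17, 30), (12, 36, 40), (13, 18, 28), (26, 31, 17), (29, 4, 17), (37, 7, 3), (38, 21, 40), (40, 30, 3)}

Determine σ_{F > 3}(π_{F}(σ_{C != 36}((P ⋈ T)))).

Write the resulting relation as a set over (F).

{28, 30, 40}

Joining P and T on F yields {(28, k, 5, 13, 18), (28, n, 13, 13, 18), (3, c, 7, 37, 7), (3, c, 7, 40, 30), (30, c, 23, 12, 17), (30, u, 26, 12, 17), (40, p, 13, 12, 36), (40, p, 13, 38, 21), (40, r, 16, 12, 36), (40, r, 16, 38, 21)}.
Selection C != 36: {(28, k, 5, 13, 18), (28, n, 13, 13, 18), (3, c, 7, 37, 7), (3, c, 7, 40, 30), (30, c, 23, 12, 17), (30, u, 26, 12, 17), (40, p, 13, 38, 21), (40, r, 16, 38, 21)}
π_{F} gives {28, 3, 30, 40} (4 duplicate(s) eliminated).
Selection F > 3: {28, 30, 40}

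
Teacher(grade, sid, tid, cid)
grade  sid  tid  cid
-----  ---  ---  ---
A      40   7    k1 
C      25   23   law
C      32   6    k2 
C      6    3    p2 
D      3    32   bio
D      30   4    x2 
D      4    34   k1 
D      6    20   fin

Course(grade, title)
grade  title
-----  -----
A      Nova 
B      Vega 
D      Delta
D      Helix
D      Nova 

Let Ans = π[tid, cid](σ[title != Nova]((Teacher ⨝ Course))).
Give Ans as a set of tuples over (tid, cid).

{(20, fin), (32, bio), (34, k1), (4, x2)}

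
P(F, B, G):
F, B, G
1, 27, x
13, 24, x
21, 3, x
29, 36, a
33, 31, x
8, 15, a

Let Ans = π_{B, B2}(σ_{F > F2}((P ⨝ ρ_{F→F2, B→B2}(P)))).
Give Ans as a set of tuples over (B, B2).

ρ[F→F2, B→B2]: schema becomes (F2, B2, G); tuples unchanged.
Joining P and ρ_{F→F2, B→B2}(P) on G yields {(1, 27, x, 1, 27), (1, 27, x, 13, 24), (1, 27, x, 21, 3), (1, 27, x, 33, 31), (13, 24, x, 1, 27), (13, 24, x, 13, 24), (13, 24, x, 21, 3), (13, 24, x, 33, 31), (21, 3, x, 1, 27), (21, 3, x, 13, 24), (21, 3, x, 21, 3), (21, 3, x, 33, 31), (29, 36, a, 29, 36), (29, 36, a, 8, 15), (33, 31, x, 1, 27), (33, 31, x, 13, 24), (33, 31, x, 21, 3), (33, 31, x, 33, 31), (8, 15, a, 29, 36), (8, 15, a, 8, 15)}.
σ[F > F2]: keep tuples satisfying F > F2 → {(13, 24, x, 1, 27), (21, 3, x, 1, 27), (21, 3, x, 13, 24), (29, 36, a, 8, 15), (33, 31, x, 1, 27), (33, 31, x, 13, 24), (33, 31, x, 21, 3)}
Keep only column(s) B, B2: {(24, 27), (3, 24), (3, 27), (31, 24), (31, 27), (31, 3), (36, 15)}

{(24, 27), (3, 24), (3, 27), (31, 24), (31, 27), (31, 3), (36, 15)}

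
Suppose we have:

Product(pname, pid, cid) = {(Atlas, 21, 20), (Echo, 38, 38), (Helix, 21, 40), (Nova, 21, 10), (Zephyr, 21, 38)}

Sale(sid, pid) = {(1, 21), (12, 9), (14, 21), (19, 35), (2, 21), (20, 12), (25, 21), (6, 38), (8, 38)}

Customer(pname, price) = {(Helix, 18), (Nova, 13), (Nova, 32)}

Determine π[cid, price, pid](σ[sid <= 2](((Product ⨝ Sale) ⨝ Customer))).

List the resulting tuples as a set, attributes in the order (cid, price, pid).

Product ⋈ Sale (natural join on pid): {(Atlas, 21, 20, 1), (Atlas, 21, 20, 14), (Atlas, 21, 20, 2), (Atlas, 21, 20, 25), (Echo, 38, 38, 6), (Echo, 38, 38, 8), (Helix, 21, 40, 1), (Helix, 21, 40, 14), (Helix, 21, 40, 2), (Helix, 21, 40, 25), (Nova, 21, 10, 1), (Nova, 21, 10, 14), (Nova, 21, 10, 2), (Nova, 21, 10, 25), (Zephyr, 21, 38, 1), (Zephyr, 21, 38, 14), (Zephyr, 21, 38, 2), (Zephyr, 21, 38, 25)}
(Product ⨝ Sale) ⋈ Customer (natural join on pname): {(Helix, 21, 40, 1, 18), (Helix, 21, 40, 14, 18), (Helix, 21, 40, 2, 18), (Helix, 21, 40, 25, 18), (Nova, 21, 10, 1, 13), (Nova, 21, 10, 1, 32), (Nova, 21, 10, 14, 13), (Nova, 21, 10, 14, 32), (Nova, 21, 10, 2, 13), (Nova, 21, 10, 2, 32), (Nova, 21, 10, 25, 13), (Nova, 21, 10, 25, 32)}
Apply σ_{sid <= 2}; surviving tuples: {(Helix, 21, 40, 1, 18), (Helix, 21, 40, 2, 18), (Nova, 21, 10, 1, 13), (Nova, 21, 10, 1, 32), (Nova, 21, 10, 2, 13), (Nova, 21, 10, 2, 32)}
Projecting to cid, price, pid (3 duplicate(s) eliminated): {(10, 13, 21), (10, 32, 21), (40, 18, 21)}

{(10, 13, 21), (10, 32, 21), (40, 18, 21)}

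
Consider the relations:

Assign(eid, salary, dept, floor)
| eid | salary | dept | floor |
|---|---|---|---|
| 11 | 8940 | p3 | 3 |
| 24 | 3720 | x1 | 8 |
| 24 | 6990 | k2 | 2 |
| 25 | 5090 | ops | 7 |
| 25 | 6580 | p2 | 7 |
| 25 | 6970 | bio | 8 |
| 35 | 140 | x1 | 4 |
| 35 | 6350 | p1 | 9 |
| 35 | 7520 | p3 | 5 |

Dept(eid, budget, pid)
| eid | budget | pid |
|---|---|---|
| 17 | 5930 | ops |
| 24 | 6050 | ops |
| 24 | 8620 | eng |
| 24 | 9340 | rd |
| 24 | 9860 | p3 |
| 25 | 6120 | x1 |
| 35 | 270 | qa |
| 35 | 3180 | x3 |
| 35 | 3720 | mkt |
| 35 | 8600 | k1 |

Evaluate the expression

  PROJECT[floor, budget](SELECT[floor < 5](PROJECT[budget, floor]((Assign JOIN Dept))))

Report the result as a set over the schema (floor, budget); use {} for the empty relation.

Joining Assign and Dept on eid yields {(24, 3720, x1, 8, 6050, ops), (24, 3720, x1, 8, 8620, eng), (24, 3720, x1, 8, 9340, rd), (24, 3720, x1, 8, 9860, p3), (24, 6990, k2, 2, 6050, ops), (24, 6990, k2, 2, 8620, eng), (24, 6990, k2, 2, 9340, rd), (24, 6990, k2, 2, 9860, p3), (25, 5090, ops, 7, 6120, x1), (25, 6580, p2, 7, 6120, x1), (25, 6970, bio, 8, 6120, x1), (35, 140, x1, 4, 270, qa), (35, 140, x1, 4, 3180, x3), (35, 140, x1, 4, 3720, mkt), (35, 140, x1, 4, 8600, k1), (35, 6350, p1, 9, 270, qa), (35, 6350, p1, 9, 3180, x3), (35, 6350, p1, 9, 3720, mkt), (35, 6350, p1, 9, 8600, k1), (35, 7520, p3, 5, 270, qa), (35, 7520, p3, 5, 3180, x3), (35, 7520, p3, 5, 3720, mkt), (35, 7520, p3, 5, 8600, k1)}.
π_{budget, floor} gives {(270, 4), (270, 5), (270, 9), (3180, 4), (3180, 5), (3180, 9), (3720, 4), (3720, 5), (3720, 9), (6050, 2), (6050, 8), (6120, 7), (6120, 8), (8600, 4), (8600, 5), (8600, 9), (8620, 2), (8620, 8), (9340, 2), (9340, 8), (9860, 2), (9860, 8)} (1 duplicate(s) eliminated).
Filtering on floor < 5 leaves {(270, 4), (3180, 4), (3720, 4), (6050, 2), (8600, 4), (8620, 2), (9340, 2), (9860, 2)}.
π_{floor, budget} gives {(2, 6050), (2, 8620), (2, 9340), (2, 9860), (4, 270), (4, 3180), (4, 3720), (4, 8600)}.

{(2, 6050), (2, 8620), (2, 9340), (2, 9860), (4, 270), (4, 3180), (4, 3720), (4, 8600)}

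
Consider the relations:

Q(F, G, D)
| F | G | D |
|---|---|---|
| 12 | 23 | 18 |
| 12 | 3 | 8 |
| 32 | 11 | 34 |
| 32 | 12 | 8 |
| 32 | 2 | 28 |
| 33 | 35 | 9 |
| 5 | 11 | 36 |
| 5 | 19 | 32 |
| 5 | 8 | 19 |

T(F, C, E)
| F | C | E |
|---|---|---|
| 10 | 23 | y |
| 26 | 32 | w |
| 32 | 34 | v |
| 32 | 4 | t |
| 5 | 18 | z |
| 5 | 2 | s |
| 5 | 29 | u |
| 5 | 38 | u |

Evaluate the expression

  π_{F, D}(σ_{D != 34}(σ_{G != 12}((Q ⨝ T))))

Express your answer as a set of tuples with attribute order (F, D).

{(32, 28), (5, 19), (5, 32), (5, 36)}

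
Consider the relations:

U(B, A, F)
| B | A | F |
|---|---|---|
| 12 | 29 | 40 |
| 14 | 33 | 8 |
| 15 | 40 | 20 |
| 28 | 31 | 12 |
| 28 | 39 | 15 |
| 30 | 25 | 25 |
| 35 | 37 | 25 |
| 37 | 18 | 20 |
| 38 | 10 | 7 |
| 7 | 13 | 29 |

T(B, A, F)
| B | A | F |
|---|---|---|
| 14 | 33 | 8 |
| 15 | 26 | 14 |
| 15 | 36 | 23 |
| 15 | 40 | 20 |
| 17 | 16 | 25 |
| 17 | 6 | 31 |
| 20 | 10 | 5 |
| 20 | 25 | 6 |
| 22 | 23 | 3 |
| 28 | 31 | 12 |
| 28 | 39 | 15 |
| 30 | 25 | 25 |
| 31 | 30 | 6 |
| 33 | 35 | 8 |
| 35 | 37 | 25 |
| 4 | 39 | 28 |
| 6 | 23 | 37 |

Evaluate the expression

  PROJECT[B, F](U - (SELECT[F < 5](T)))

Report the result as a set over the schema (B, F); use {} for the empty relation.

{(12, 40), (14, 8), (15, 20), (28, 12), (28, 15), (30, 25), (35, 25), (37, 20), (38, 7), (7, 29)}

σ[F < 5]: keep tuples satisfying F < 5 → {(22, 23, 3)}
Taking the difference: {(12, 29, 40), (14, 33, 8), (15, 40, 20), (28, 31, 12), (28, 39, 15), (30, 25, 25), (35, 37, 25), (37, 18, 20), (38, 10, 7), (7, 13, 29)}
π_{B, F} gives {(12, 40), (14, 8), (15, 20), (28, 12), (28, 15), (30, 25), (35, 25), (37, 20), (38, 7), (7, 29)}.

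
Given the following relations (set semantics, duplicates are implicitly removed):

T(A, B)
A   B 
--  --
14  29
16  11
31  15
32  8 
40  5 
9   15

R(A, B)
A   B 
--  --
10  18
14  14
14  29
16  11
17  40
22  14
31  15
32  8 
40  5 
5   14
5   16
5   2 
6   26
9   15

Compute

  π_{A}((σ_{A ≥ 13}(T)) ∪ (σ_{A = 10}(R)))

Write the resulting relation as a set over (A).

{10, 14, 16, 31, 32, 40}

Filtering on A ≥ 13 leaves {(14, 29), (16, 11), (31, 15), (32, 8), (40, 5)}.
Filtering on A = 10 leaves {(10, 18)}.
Taking the union: {(10, 18), (14, 29), (16, 11), (31, 15), (32, 8), (40, 5)}
Projecting to A: {10, 14, 16, 31, 32, 40}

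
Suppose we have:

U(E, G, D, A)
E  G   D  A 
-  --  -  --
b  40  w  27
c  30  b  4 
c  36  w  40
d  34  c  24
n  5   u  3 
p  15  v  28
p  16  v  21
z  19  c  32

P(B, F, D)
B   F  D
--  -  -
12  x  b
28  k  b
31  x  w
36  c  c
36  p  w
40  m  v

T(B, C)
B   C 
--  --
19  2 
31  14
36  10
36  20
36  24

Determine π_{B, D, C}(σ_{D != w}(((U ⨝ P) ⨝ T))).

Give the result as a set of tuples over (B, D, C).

{(36, c, 10), (36, c, 20), (36, c, 24)}

U ⋈ P (natural join on D): {(b, 40, w, 27, 31, x), (b, 40, w, 27, 36, p), (c, 30, b, 4, 12, x), (c, 30, b, 4, 28, k), (c, 36, w, 40, 31, x), (c, 36, w, 40, 36, p), (d, 34, c, 24, 36, c), (p, 15, v, 28, 40, m), (p, 16, v, 21, 40, m), (z, 19, c, 32, 36, c)}
(U ⨝ P) ⋈ T (natural join on B): {(b, 40, w, 27, 31, x, 14), (b, 40, w, 27, 36, p, 10), (b, 40, w, 27, 36, p, 20), (b, 40, w, 27, 36, p, 24), (c, 36, w, 40, 31, x, 14), (c, 36, w, 40, 36, p, 10), (c, 36, w, 40, 36, p, 20), (c, 36, w, 40, 36, p, 24), (d, 34, c, 24, 36, c, 10), (d, 34, c, 24, 36, c, 20), (d, 34, c, 24, 36, c, 24), (z, 19, c, 32, 36, c, 10), (z, 19, c, 32, 36, c, 20), (z, 19, c, 32, 36, c, 24)}
Filtering on D != w leaves {(d, 34, c, 24, 36, c, 10), (d, 34, c, 24, 36, c, 20), (d, 34, c, 24, 36, c, 24), (z, 19, c, 32, 36, c, 10), (z, 19, c, 32, 36, c, 20), (z, 19, c, 32, 36, c, 24)}.
Keep only column(s) B, D, C (3 duplicate(s) eliminated): {(36, c, 10), (36, c, 20), (36, c, 24)}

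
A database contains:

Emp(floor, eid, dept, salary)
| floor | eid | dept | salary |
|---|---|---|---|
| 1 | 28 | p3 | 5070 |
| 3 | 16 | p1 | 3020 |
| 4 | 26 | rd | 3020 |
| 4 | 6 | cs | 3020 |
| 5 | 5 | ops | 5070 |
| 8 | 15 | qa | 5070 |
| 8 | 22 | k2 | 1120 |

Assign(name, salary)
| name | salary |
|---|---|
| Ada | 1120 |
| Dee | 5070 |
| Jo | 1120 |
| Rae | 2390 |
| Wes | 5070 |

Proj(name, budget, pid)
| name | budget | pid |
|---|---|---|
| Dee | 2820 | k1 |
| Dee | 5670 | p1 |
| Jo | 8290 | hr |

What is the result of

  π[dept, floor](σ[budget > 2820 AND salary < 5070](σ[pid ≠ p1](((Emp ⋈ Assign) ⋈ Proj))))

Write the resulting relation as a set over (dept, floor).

Emp ⋈ Assign (natural join on salary): {(1, 28, p3, 5070, Dee), (1, 28, p3, 5070, Wes), (5, 5, ops, 5070, Dee), (5, 5, ops, 5070, Wes), (8, 15, qa, 5070, Dee), (8, 15, qa, 5070, Wes), (8, 22, k2, 1120, Ada), (8, 22, k2, 1120, Jo)}
(Emp ⋈ Assign) ⋈ Proj (natural join on name): {(1, 28, p3, 5070, Dee, 2820, k1), (1, 28, p3, 5070, Dee, 5670, p1), (5, 5, ops, 5070, Dee, 2820, k1), (5, 5, ops, 5070, Dee, 5670, p1), (8, 15, qa, 5070, Dee, 2820, k1), (8, 15, qa, 5070, Dee, 5670, p1), (8, 22, k2, 1120, Jo, 8290, hr)}
Selection pid ≠ p1: {(1, 28, p3, 5070, Dee, 2820, k1), (5, 5, ops, 5070, Dee, 2820, k1), (8, 15, qa, 5070, Dee, 2820, k1), (8, 22, k2, 1120, Jo, 8290, hr)}
Selection budget > 2820 AND salary < 5070: {(8, 22, k2, 1120, Jo, 8290, hr)}
π_{dept, floor} gives {(k2, 8)}.

{(k2, 8)}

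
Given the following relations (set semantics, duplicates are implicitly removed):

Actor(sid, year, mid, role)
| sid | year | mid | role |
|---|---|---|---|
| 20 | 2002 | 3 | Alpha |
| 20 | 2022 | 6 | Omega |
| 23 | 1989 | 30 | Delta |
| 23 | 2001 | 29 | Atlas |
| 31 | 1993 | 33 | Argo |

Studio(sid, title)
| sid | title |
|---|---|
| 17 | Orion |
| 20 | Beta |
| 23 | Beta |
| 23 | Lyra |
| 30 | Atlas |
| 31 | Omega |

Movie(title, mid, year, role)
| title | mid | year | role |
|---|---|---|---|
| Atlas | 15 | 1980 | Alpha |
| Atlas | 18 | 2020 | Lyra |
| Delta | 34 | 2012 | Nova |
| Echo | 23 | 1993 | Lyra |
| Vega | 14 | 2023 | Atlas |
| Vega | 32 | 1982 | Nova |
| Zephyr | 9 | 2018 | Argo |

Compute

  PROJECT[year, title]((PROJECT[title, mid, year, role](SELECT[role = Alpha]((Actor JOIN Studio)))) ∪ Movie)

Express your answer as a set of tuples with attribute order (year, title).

Natural join on sid: {(20, 2002, 3, Alpha, Beta), (20, 2022, 6, Omega, Beta), (23, 1989, 30, Delta, Beta), (23, 1989, 30, Delta, Lyra), (23, 2001, 29, Atlas, Beta), (23, 2001, 29, Atlas, Lyra), (31, 1993, 33, Argo, Omega)}
σ[role = Alpha]: keep tuples satisfying role = Alpha → {(20, 2002, 3, Alpha, Beta)}
π_{title, mid, year, role} gives {(Beta, 3, 2002, Alpha)}.
Set union of the two operands is {(Atlas, 15, 1980, Alpha), (Atlas, 18, 2020, Lyra), (Beta, 3, 2002, Alpha), (Delta, 34, 2012, Nova), (Echo, 23, 1993, Lyra), (Vega, 14, 2023, Atlas), (Vega, 32, 1982, Nova), (Zephyr, 9, 2018, Argo)}.
π_{year, title} gives {(1980, Atlas), (1982, Vega), (1993, Echo), (2002, Beta), (2012, Delta), (2018, Zephyr), (2020, Atlas), (2023, Vega)}.

{(1980, Atlas), (1982, Vega), (1993, Echo), (2002, Beta), (2012, Delta), (2018, Zephyr), (2020, Atlas), (2023, Vega)}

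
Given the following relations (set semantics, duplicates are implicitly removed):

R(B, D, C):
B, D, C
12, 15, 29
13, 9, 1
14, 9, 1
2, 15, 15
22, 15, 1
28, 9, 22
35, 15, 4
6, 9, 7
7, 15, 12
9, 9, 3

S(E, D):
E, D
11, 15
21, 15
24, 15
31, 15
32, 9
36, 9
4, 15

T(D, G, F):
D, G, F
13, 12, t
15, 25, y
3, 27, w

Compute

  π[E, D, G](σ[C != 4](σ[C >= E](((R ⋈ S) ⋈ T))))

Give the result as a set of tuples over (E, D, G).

{(11, 15, 25), (21, 15, 25), (24, 15, 25), (4, 15, 25)}

R ⋈ S (natural join on D): {(12, 15, 29, 11), (12, 15, 29, 21), (12, 15, 29, 24), (12, 15, 29, 31), (12, 15, 29, 4), (13, 9, 1, 32), (13, 9, 1, 36), (14, 9, 1, 32), (14, 9, 1, 36), (2, 15, 15, 11), (2, 15, 15, 21), (2, 15, 15, 24), (2, 15, 15, 31), (2, 15, 15, 4), (22, 15, 1, 11), (22, 15, 1, 21), (22, 15, 1, 24), (22, 15, 1, 31), (22, 15, 1, 4), (28, 9, 22, 32), (28, 9, 22, 36), (35, 15, 4, 11), (35, 15, 4, 21), (35, 15, 4, 24), (35, 15, 4, 31), (35, 15, 4, 4), (6, 9, 7, 32), (6, 9, 7, 36), (7, 15, 12, 11), (7, 15, 12, 21), (7, 15, 12, 24), (7, 15, 12, 31), (7, 15, 12, 4), (9, 9, 3, 32), (9, 9, 3, 36)}
(R ⋈ S) ⋈ T (natural join on D): {(12, 15, 29, 11, 25, y), (12, 15, 29, 21, 25, y), (12, 15, 29, 24, 25, y), (12, 15, 29, 31, 25, y), (12, 15, 29, 4, 25, y), (2, 15, 15, 11, 25, y), (2, 15, 15, 21, 25, y), (2, 15, 15, 24, 25, y), (2, 15, 15, 31, 25, y), (2, 15, 15, 4, 25, y), (22, 15, 1, 11, 25, y), (22, 15, 1, 21, 25, y), (22, 15, 1, 24, 25, y), (22, 15, 1, 31, 25, y), (22, 15, 1, 4, 25, y), (35, 15, 4, 11, 25, y), (35, 15, 4, 21, 25, y), (35, 15, 4, 24, 25, y), (35, 15, 4, 31, 25, y), (35, 15, 4, 4, 25, y), (7, 15, 12, 11, 25, y), (7, 15, 12, 21, 25, y), (7, 15, 12, 24, 25, y), (7, 15, 12, 31, 25, y), (7, 15, 12, 4, 25, y)}
Apply σ_{C >= E}; surviving tuples: {(12, 15, 29, 11, 25, y), (12, 15, 29, 21, 25, y), (12, 15, 29, 24, 25, y), (12, 15, 29, 4, 25, y), (2, 15, 15, 11, 25, y), (2, 15, 15, 4, 25, y), (35, 15, 4, 4, 25, y), (7, 15, 12, 11, 25, y), (7, 15, 12, 4, 25, y)}
Apply σ_{C != 4}; surviving tuples: {(12, 15, 29, 11, 25, y), (12, 15, 29, 21, 25, y), (12, 15, 29, 24, 25, y), (12, 15, 29, 4, 25, y), (2, 15, 15, 11, 25, y), (2, 15, 15, 4, 25, y), (7, 15, 12, 11, 25, y), (7, 15, 12, 4, 25, y)}
Keep only column(s) E, D, G (4 duplicate(s) eliminated): {(11, 15, 25), (21, 15, 25), (24, 15, 25), (4, 15, 25)}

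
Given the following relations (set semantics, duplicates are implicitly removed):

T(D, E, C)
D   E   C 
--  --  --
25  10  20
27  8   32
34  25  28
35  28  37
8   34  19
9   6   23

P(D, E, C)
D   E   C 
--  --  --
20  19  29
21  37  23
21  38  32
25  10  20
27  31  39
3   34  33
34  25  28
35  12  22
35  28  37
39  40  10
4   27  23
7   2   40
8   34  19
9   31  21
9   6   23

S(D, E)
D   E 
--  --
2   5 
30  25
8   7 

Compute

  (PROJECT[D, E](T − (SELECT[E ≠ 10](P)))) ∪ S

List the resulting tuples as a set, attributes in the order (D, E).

Selection E ≠ 10: {(20, 19, 29), (21, 37, 23), (21, 38, 32), (27, 31, 39), (3, 34, 33), (34, 25, 28), (35, 12, 22), (35, 28, 37), (39, 40, 10), (4, 27, 23), (7, 2, 40), (8, 34, 19), (9, 31, 21), (9, 6, 23)}
Set difference of the two operands is {(25, 10, 20), (27, 8, 32)}.
π_{D, E} gives {(25, 10), (27, 8)}.
Set union of the two operands is {(2, 5), (25, 10), (27, 8), (30, 25), (8, 7)}.

{(2, 5), (25, 10), (27, 8), (30, 25), (8, 7)}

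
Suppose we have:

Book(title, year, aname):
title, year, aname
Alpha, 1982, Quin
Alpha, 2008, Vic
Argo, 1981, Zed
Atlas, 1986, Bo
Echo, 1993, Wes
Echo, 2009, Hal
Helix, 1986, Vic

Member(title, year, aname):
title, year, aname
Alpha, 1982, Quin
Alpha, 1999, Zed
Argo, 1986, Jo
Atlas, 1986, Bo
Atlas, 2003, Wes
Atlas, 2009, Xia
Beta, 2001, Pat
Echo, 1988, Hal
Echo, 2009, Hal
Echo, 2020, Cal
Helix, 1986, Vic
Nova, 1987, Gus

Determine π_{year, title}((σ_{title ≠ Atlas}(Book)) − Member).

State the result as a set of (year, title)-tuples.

{(1981, Argo), (1993, Echo), (2008, Alpha)}

Filtering on title ≠ Atlas leaves {(Alpha, 1982, Quin), (Alpha, 2008, Vic), (Argo, 1981, Zed), (Echo, 1993, Wes), (Echo, 2009, Hal), (Helix, 1986, Vic)}.
Difference: {(Alpha, 1982, Quin), (Alpha, 2008, Vic), (Argo, 1981, Zed), (Echo, 1993, Wes), (Echo, 2009, Hal), (Helix, 1986, Vic)} with {(Alpha, 1982, Quin), (Alpha, 1999, Zed), (Argo, 1986, Jo), (Atlas, 1986, Bo), (Atlas, 2003, Wes), (Atlas, 2009, Xia), (Beta, 2001, Pat), (Echo, 1988, Hal), (Echo, 2009, Hal), (Echo, 2020, Cal), (Helix, 1986, Vic), (Nova, 1987, Gus)} → {(Alpha, 2008, Vic), (Argo, 1981, Zed), (Echo, 1993, Wes)}
Projecting to year, title: {(1981, Argo), (1993, Echo), (2008, Alpha)}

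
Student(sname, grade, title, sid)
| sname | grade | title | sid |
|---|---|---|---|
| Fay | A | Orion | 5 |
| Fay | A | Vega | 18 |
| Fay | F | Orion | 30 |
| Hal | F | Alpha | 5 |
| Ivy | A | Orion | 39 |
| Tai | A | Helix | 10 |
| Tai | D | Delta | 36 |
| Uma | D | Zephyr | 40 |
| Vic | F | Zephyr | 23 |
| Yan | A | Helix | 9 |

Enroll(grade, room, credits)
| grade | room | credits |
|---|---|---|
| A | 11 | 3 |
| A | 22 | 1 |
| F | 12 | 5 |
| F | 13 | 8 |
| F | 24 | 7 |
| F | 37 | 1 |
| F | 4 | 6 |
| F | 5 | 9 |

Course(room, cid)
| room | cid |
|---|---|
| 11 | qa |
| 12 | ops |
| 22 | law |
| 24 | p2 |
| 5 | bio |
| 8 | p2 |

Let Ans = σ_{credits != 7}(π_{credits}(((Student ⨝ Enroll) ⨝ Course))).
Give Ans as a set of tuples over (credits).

Joining Student and Enroll on grade yields {(Fay, A, Orion, 5, 11, 3), (Fay, A, Orion, 5, 22, 1), (Fay, A, Vega, 18, 11, 3), (Fay, A, Vega, 18, 22, 1), (Fay, F, Orion, 30, 12, 5), (Fay, F, Orion, 30, 13, 8), (Fay, F, Orion, 30, 24, 7), (Fay, F, Orion, 30, 37, 1), (Fay, F, Orion, 30, 4, 6), (Fay, F, Orion, 30, 5, 9), (Hal, F, Alpha, 5, 12, 5), (Hal, F, Alpha, 5, 13, 8), (Hal, F, Alpha, 5, 24, 7), (Hal, F, Alpha, 5, 37, 1), (Hal, F, Alpha, 5, 4, 6), (Hal, F, Alpha, 5, 5, 9), (Ivy, A, Orion, 39, 11, 3), (Ivy, A, Orion, 39, 22, 1), (Tai, A, Helix, 10, 11, 3), (Tai, A, Helix, 10, 22, 1), (Vic, F, Zephyr, 23, 12, 5), (Vic, F, Zephyr, 23, 13, 8), (Vic, F, Zephyr, 23, 24, 7), (Vic, F, Zephyr, 23, 37, 1), (Vic, F, Zephyr, 23, 4, 6), (Vic, F, Zephyr, 23, 5, 9), (Yan, A, Helix, 9, 11, 3), (Yan, A, Helix, 9, 22, 1)}.
Joining (Student ⨝ Enroll) and Course on room yields {(Fay, A, Orion, 5, 11, 3, qa), (Fay, A, Orion, 5, 22, 1, law), (Fay, A, Vega, 18, 11, 3, qa), (Fay, A, Vega, 18, 22, 1, law), (Fay, F, Orion, 30, 12, 5, ops), (Fay, F, Orion, 30, 24, 7, p2), (Fay, F, Orion, 30, 5, 9, bio), (Hal, F, Alpha, 5, 12, 5, ops), (Hal, F, Alpha, 5, 24, 7, p2), (Hal, F, Alpha, 5, 5, 9, bio), (Ivy, A, Orion, 39, 11, 3, qa), (Ivy, A, Orion, 39, 22, 1, law), (Tai, A, Helix, 10, 11, 3, qa), (Tai, A, Helix, 10, 22, 1, law), (Vic, F, Zephyr, 23, 12, 5, ops), (Vic, F, Zephyr, 23, 24, 7, p2), (Vic, F, Zephyr, 23, 5, 9, bio), (Yan, A, Helix, 9, 11, 3, qa), (Yan, A, Helix, 9, 22, 1, law)}.
Keep only column(s) credits (14 duplicate(s) eliminated): {1, 3, 5, 7, 9}
σ[credits != 7]: keep tuples satisfying credits != 7 → {1, 3, 5, 9}

{1, 3, 5, 9}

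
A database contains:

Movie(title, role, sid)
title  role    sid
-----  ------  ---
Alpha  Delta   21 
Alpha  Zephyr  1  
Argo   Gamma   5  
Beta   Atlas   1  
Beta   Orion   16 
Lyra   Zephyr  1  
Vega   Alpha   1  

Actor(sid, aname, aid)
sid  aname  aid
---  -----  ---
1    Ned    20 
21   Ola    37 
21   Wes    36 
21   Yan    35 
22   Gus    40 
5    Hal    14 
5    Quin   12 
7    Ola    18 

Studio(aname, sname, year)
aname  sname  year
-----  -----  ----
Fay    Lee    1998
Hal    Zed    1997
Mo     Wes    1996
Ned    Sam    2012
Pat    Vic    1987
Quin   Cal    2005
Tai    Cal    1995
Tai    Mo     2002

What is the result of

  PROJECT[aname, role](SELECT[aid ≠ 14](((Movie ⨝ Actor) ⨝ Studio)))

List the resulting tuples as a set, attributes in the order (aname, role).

Movie ⋈ Actor (natural join on sid): {(Alpha, Delta, 21, Ola, 37), (Alpha, Delta, 21, Wes, 36), (Alpha, Delta, 21, Yan, 35), (Alpha, Zephyr, 1, Ned, 20), (Argo, Gamma, 5, Hal, 14), (Argo, Gamma, 5, Quin, 12), (Beta, Atlas, 1, Ned, 20), (Lyra, Zephyr, 1, Ned, 20), (Vega, Alpha, 1, Ned, 20)}
(Movie ⨝ Actor) ⋈ Studio (natural join on aname): {(Alpha, Zephyr, 1, Ned, 20, Sam, 2012), (Argo, Gamma, 5, Hal, 14, Zed, 1997), (Argo, Gamma, 5, Quin, 12, Cal, 2005), (Beta, Atlas, 1, Ned, 20, Sam, 2012), (Lyra, Zephyr, 1, Ned, 20, Sam, 2012), (Vega, Alpha, 1, Ned, 20, Sam, 2012)}
Selection aid ≠ 14: {(Alpha, Zephyr, 1, Ned, 20, Sam, 2012), (Argo, Gamma, 5, Quin, 12, Cal, 2005), (Beta, Atlas, 1, Ned, 20, Sam, 2012), (Lyra, Zephyr, 1, Ned, 20, Sam, 2012), (Vega, Alpha, 1, Ned, 20, Sam, 2012)}
Projecting to aname, role (1 duplicate(s) eliminated): {(Ned, Alpha), (Ned, Atlas), (Ned, Zephyr), (Quin, Gamma)}

{(Ned, Alpha), (Ned, Atlas), (Ned, Zephyr), (Quin, Gamma)}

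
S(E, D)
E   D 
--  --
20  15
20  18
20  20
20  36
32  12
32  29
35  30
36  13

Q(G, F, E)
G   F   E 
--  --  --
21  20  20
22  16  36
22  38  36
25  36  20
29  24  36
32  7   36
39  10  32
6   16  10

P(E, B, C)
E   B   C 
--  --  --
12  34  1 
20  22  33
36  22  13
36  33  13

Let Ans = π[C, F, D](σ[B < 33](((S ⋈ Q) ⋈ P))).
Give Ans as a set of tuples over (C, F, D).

{(13, 16, 13), (13, 24, 13), (13, 38, 13), (13, 7, 13), (33, 20, 15), (33, 20, 18), (33, 20, 20), (33, 20, 36), (33, 36, 15), (33, 36, 18), (33, 36, 20), (33, 36, 36)}

S ⋈ Q (natural join on E): {(20, 15, 21, 20), (20, 15, 25, 36), (20, 18, 21, 20), (20, 18, 25, 36), (20, 20, 21, 20), (20, 20, 25, 36), (20, 36, 21, 20), (20, 36, 25, 36), (32, 12, 39, 10), (32, 29, 39, 10), (36, 13, 22, 16), (36, 13, 22, 38), (36, 13, 29, 24), (36, 13, 32, 7)}
(S ⋈ Q) ⋈ P (natural join on E): {(20, 15, 21, 20, 22, 33), (20, 15, 25, 36, 22, 33), (20, 18, 21, 20, 22, 33), (20, 18, 25, 36, 22, 33), (20, 20, 21, 20, 22, 33), (20, 20, 25, 36, 22, 33), (20, 36, 21, 20, 22, 33), (20, 36, 25, 36, 22, 33), (36, 13, 22, 16, 22, 13), (36, 13, 22, 16, 33, 13), (36, 13, 22, 38, 22, 13), (36, 13, 22, 38, 33, 13), (36, 13, 29, 24, 22, 13), (36, 13, 29, 24, 33, 13), (36, 13, 32, 7, 22, 13), (36, 13, 32, 7, 33, 13)}
σ[B < 33]: keep tuples satisfying B < 33 → {(20, 15, 21, 20, 22, 33), (20, 15, 25, 36, 22, 33), (20, 18, 21, 20, 22, 33), (20, 18, 25, 36, 22, 33), (20, 20, 21, 20, 22, 33), (20, 20, 25, 36, 22, 33), (20, 36, 21, 20, 22, 33), (20, 36, 25, 36, 22, 33), (36, 13, 22, 16, 22, 13), (36, 13, 22, 38, 22, 13), (36, 13, 29, 24, 22, 13), (36, 13, 32, 7, 22, 13)}
Keep only column(s) C, F, D: {(13, 16, 13), (13, 24, 13), (13, 38, 13), (13, 7, 13), (33, 20, 15), (33, 20, 18), (33, 20, 20), (33, 20, 36), (33, 36, 15), (33, 36, 18), (33, 36, 20), (33, 36, 36)}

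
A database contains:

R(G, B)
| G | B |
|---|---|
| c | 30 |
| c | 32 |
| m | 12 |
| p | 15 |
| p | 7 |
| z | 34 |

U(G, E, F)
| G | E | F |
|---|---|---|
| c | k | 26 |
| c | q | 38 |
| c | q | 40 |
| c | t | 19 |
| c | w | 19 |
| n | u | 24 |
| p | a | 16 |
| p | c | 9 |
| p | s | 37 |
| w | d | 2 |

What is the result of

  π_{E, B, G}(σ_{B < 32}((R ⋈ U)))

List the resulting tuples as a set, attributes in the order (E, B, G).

{(a, 15, p), (a, 7, p), (c, 15, p), (c, 7, p), (k, 30, c), (q, 30, c), (s, 15, p), (s, 7, p), (t, 30, c), (w, 30, c)}

R ⋈ U (natural join on G): {(c, 30, k, 26), (c, 30, q, 38), (c, 30, q, 40), (c, 30, t, 19), (c, 30, w, 19), (c, 32, k, 26), (c, 32, q, 38), (c, 32, q, 40), (c, 32, t, 19), (c, 32, w, 19), (p, 15, a, 16), (p, 15, c, 9), (p, 15, s, 37), (p, 7, a, 16), (p, 7, c, 9), (p, 7, s, 37)}
Apply σ_{B < 32}; surviving tuples: {(c, 30, k, 26), (c, 30, q, 38), (c, 30, q, 40), (c, 30, t, 19), (c, 30, w, 19), (p, 15, a, 16), (p, 15, c, 9), (p, 15, s, 37), (p, 7, a, 16), (p, 7, c, 9), (p, 7, s, 37)}
π_{E, B, G} gives {(a, 15, p), (a, 7, p), (c, 15, p), (c, 7, p), (k, 30, c), (q, 30, c), (s, 15, p), (s, 7, p), (t, 30, c), (w, 30, c)} (1 duplicate(s) eliminated).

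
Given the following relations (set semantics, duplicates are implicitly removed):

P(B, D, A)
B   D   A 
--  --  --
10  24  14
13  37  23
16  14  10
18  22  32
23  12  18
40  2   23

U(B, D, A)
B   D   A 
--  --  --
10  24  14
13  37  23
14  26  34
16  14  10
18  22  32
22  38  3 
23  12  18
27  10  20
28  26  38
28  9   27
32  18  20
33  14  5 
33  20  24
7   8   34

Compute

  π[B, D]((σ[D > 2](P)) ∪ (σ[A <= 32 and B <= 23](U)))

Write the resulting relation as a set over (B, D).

σ[D > 2]: keep tuples satisfying D > 2 → {(10, 24, 14), (13, 37, 23), (16, 14, 10), (18, 22, 32), (23, 12, 18)}
σ[A <= 32 and B <= 23]: keep tuples satisfying A <= 32 and B <= 23 → {(10, 24, 14), (13, 37, 23), (16, 14, 10), (18, 22, 32), (22, 38, 3), (23, 12, 18)}
Taking the union: {(10, 24, 14), (13, 37, 23), (16, 14, 10), (18, 22, 32), (22, 38, 3), (23, 12, 18)}
π_{B, D} gives {(10, 24), (13, 37), (16, 14), (18, 22), (22, 38), (23, 12)}.

{(10, 24), (13, 37), (16, 14), (18, 22), (22, 38), (23, 12)}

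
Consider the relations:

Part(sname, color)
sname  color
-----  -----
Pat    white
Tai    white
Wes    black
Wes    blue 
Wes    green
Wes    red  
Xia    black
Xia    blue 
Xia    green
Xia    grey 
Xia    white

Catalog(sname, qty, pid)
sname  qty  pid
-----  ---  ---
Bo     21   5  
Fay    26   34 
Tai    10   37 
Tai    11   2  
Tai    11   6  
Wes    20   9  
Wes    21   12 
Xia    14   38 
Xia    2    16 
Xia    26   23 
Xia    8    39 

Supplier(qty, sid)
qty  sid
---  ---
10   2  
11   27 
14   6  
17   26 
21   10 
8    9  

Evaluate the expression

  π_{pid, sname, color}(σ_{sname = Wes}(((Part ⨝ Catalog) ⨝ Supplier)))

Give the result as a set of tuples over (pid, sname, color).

Joining Part and Catalog on sname yields {(Tai, white, 10, 37), (Tai, white, 11, 2), (Tai, white, 11, 6), (Wes, black, 20, 9), (Wes, black, 21, 12), (Wes, blue, 20, 9), (Wes, blue, 21, 12), (Wes, green, 20, 9), (Wes, green, 21, 12), (Wes, red, 20, 9), (Wes, red, 21, 12), (Xia, black, 14, 38), (Xia, black, 2, 16), (Xia, black, 26, 23), (Xia, black, 8, 39), (Xia, blue, 14, 38), (Xia, blue, 2, 16), (Xia, blue, 26, 23), (Xia, blue, 8, 39), (Xia, green, 14, 38), (Xia, green, 2, 16), (Xia, green, 26, 23), (Xia, green, 8, 39), (Xia, grey, 14, 38), (Xia, grey, 2, 16), (Xia, grey, 26, 23), (Xia, grey, 8, 39), (Xia, white, 14, 38), (Xia, white, 2, 16), (Xia, white, 26, 23), (Xia, white, 8, 39)}.
Joining (Part ⨝ Catalog) and Supplier on qty yields {(Tai, white, 10, 37, 2), (Tai, white, 11, 2, 27), (Tai, white, 11, 6, 27), (Wes, black, 21, 12, 10), (Wes, blue, 21, 12, 10), (Wes, green, 21, 12, 10), (Wes, red, 21, 12, 10), (Xia, black, 14, 38, 6), (Xia, black, 8, 39, 9), (Xia, blue, 14, 38, 6), (Xia, blue, 8, 39, 9), (Xia, green, 14, 38, 6), (Xia, green, 8, 39, 9), (Xia, grey, 14, 38, 6), (Xia, grey, 8, 39, 9), (Xia, white, 14, 38, 6), (Xia, white, 8, 39, 9)}.
σ[sname = Wes]: keep tuples satisfying sname = Wes → {(Wes, black, 21, 12, 10), (Wes, blue, 21, 12, 10), (Wes, green, 21, 12, 10), (Wes, red, 21, 12, 10)}
π[pid, sname, color]: project onto (pid, sname, color) → {(12, Wes, black), (12, Wes, blue), (12, Wes, green), (12, Wes, red)}

{(12, Wes, black), (12, Wes, blue), (12, Wes, green), (12, Wes, red)}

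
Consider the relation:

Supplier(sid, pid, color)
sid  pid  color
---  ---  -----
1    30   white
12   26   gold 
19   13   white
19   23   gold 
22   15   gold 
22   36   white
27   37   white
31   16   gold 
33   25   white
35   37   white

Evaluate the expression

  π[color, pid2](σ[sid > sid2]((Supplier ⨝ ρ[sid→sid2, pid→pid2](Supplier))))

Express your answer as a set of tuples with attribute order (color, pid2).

ρ[sid→sid2, pid→pid2]: schema becomes (sid2, pid2, color); tuples unchanged.
Natural join on color: {(1, 30, white, 1, 30), (1, 30, white, 19, 13), (1, 30, white, 22, 36), (1, 30, white, 27, 37), (1, 30, white, 33, 25), (1, 30, white, 35, 37), (12, 26, gold, 12, 26), (12, 26, gold, 19, 23), (12, 26, gold, 22, 15), (12, 26, gold, 31, 16), (19, 13, white, 1, 30), (19, 13, white, 19, 13), (19, 13, white, 22, 36), (19, 13, white, 27, 37), (19, 13, white, 33, 25), (19, 13, white, 35, 37), (19, 23, gold, 12, 26), (19, 23, gold, 19, 23), (19, 23, gold, 22, 15), (19, 23, gold, 31, 16), (22, 15, gold, 12, 26), (22, 15, gold, 19, 23), (22, 15, gold, 22, 15), (22, 15, gold, 31, 16), (22, 36, white, 1, 30), (22, 36, white, 19, 13), (22, 36, white, 22, 36), (22, 36, white, 27, 37), (22, 36, white, 33, 25), (22, 36, white, 35, 37), (27, 37, white, 1, 30), (27, 37, white, 19, 13), (27, 37, white, 22, 36), (27, 37, white, 27, 37), (27, 37, white, 33, 25), (27, 37, white, 35, 37), (31, 16, gold, 12, 26), (31, 16, gold, 19, 23), (31, 16, gold, 22, 15), (31, 16, gold, 31, 16), (33, 25, white, 1, 30), (33, 25, white, 19, 13), (33, 25, white, 22, 36), (33, 25, white, 27, 37), (33, 25, white, 33, 25), (33, 25, white, 35, 37), (35, 37, white, 1, 30), (35, 37, white, 19, 13), (35, 37, white, 22, 36), (35, 37, white, 27, 37), (35, 37, white, 33, 25), (35, 37, white, 35, 37)}
Selection sid > sid2: {(19, 13, white, 1, 30), (19, 23, gold, 12, 26), (22, 15, gold, 12, 26), (22, 15, gold, 19, 23), (22, 36, white, 1, 30), (22, 36, white, 19, 13), (27, 37, white, 1, 30), (27, 37, white, 19, 13), (27, 37, white, 22, 36), (31, 16, gold, 12, 26), (31, 16, gold, 19, 23), (31, 16, gold, 22, 15), (33, 25, white, 1, 30), (33, 25, white, 19, 13), (33, 25, white, 22, 36), (33, 25, white, 27, 37), (35, 37, white, 1, 30), (35, 37, white, 19, 13), (35, 37, white, 22, 36), (35, 37, white, 27, 37), (35, 37, white, 33, 25)}
π_{color, pid2} gives {(gold, 15), (gold, 23), (gold, 26), (white, 13), (white, 25), (white, 30), (white, 36), (white, 37)} (13 duplicate(s) eliminated).

{(gold, 15), (gold, 23), (gold, 26), (white, 13), (white, 25), (white, 30), (white, 36), (white, 37)}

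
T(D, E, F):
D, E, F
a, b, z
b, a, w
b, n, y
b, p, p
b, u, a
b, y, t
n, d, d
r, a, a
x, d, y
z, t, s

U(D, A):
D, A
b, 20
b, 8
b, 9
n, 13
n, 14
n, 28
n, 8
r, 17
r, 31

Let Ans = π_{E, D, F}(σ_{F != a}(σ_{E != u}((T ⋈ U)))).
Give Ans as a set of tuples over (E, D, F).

T ⋈ U (natural join on D): {(b, a, w, 20), (b, a, w, 8), (b, a, w, 9), (b, n, y, 20), (b, n, y, 8), (b, n, y, 9), (b, p, p, 20), (b, p, p, 8), (b, p, p, 9), (b, u, a, 20), (b, u, a, 8), (b, u, a, 9), (b, y, t, 20), (b, y, t, 8), (b, y, t, 9), (n, d, d, 13), (n, d, d, 14), (n, d, d, 28), (n, d, d, 8), (r, a, a, 17), (r, a, a, 31)}
Filtering on E != u leaves {(b, a, w, 20), (b, a, w, 8), (b, a, w, 9), (b, n, y, 20), (b, n, y, 8), (b, n, y, 9), (b, p, p, 20), (b, p, p, 8), (b, p, p, 9), (b, y, t, 20), (b, y, t, 8), (b, y, t, 9), (n, d, d, 13), (n, d, d, 14), (n, d, d, 28), (n, d, d, 8), (r, a, a, 17), (r, a, a, 31)}.
Filtering on F != a leaves {(b, a, w, 20), (b, a, w, 8), (b, a, w, 9), (b, n, y, 20), (b, n, y, 8), (b, n, y, 9), (b, p, p, 20), (b, p, p, 8), (b, p, p, 9), (b, y, t, 20), (b, y, t, 8), (b, y, t, 9), (n, d, d, 13), (n, d, d, 14), (n, d, d, 28), (n, d, d, 8)}.
π_{E, D, F} gives {(a, b, w), (d, n, d), (n, b, y), (p, b, p), (y, b, t)} (11 duplicate(s) eliminated).

{(a, b, w), (d, n, d), (n, b, y), (p, b, p), (y, b, t)}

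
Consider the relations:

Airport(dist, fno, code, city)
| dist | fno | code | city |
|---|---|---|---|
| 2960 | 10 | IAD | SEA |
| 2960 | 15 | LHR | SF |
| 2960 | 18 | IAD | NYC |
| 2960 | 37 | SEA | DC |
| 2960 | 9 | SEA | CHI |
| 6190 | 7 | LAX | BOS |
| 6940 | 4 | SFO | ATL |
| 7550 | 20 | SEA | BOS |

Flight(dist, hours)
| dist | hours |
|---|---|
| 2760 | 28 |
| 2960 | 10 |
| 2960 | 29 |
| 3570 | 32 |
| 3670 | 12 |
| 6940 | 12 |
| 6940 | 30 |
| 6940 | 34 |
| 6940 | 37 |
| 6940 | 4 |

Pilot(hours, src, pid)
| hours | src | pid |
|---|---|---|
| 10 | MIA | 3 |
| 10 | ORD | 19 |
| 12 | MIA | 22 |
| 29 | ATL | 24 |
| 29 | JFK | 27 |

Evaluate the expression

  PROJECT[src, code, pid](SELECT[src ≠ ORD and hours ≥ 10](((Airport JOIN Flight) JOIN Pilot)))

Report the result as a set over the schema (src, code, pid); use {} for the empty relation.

{(ATL, IAD, 24), (ATL, LHR, 24), (ATL, SEA, 24), (JFK, IAD, 27), (JFK, LHR, 27), (JFK, SEA, 27), (MIA, IAD, 3), (MIA, LHR, 3), (MIA, SEA, 3), (MIA, SFO, 22)}

Natural join on dist: {(2960, 10, IAD, SEA, 10), (2960, 10, IAD, SEA, 29), (2960, 15, LHR, SF, 10), (2960, 15, LHR, SF, 29), (2960, 18, IAD, NYC, 10), (2960, 18, IAD, NYC, 29), (2960, 37, SEA, DC, 10), (2960, 37, SEA, DC, 29), (2960, 9, SEA, CHI, 10), (2960, 9, SEA, CHI, 29), (6940, 4, SFO, ATL, 12), (6940, 4, SFO, ATL, 30), (6940, 4, SFO, ATL, 34), (6940, 4, SFO, ATL, 37), (6940, 4, SFO, ATL, 4)}
Natural join on hours: {(2960, 10, IAD, SEA, 10, MIA, 3), (2960, 10, IAD, SEA, 10, ORD, 19), (2960, 10, IAD, SEA, 29, ATL, 24), (2960, 10, IAD, SEA, 29, JFK, 27), (2960, 15, LHR, SF, 10, MIA, 3), (2960, 15, LHR, SF, 10, ORD, 19), (2960, 15, LHR, SF, 29, ATL, 24), (2960, 15, LHR, SF, 29, JFK, 27), (2960, 18, IAD, NYC, 10, MIA, 3), (2960, 18, IAD, NYC, 10, ORD, 19), (2960, 18, IAD, NYC, 29, ATL, 24), (2960, 18, IAD, NYC, 29, JFK, 27), (2960, 37, SEA, DC, 10, MIA, 3), (2960, 37, SEA, DC, 10, ORD, 19), (2960, 37, SEA, DC, 29, ATL, 24), (2960, 37, SEA, DC, 29, JFK, 27), (2960, 9, SEA, CHI, 10, MIA, 3), (2960, 9, SEA, CHI, 10, ORD, 19), (2960, 9, SEA, CHI, 29, ATL, 24), (2960, 9, SEA, CHI, 29, JFK, 27), (6940, 4, SFO, ATL, 12, MIA, 22)}
Selection src ≠ ORD and hours ≥ 10: {(2960, 10, IAD, SEA, 10, MIA, 3), (2960, 10, IAD, SEA, 29, ATL, 24), (2960, 10, IAD, SEA, 29, JFK, 27), (2960, 15, LHR, SF, 10, MIA, 3), (2960, 15, LHR, SF, 29, ATL, 24), (2960, 15, LHR, SF, 29, JFK, 27), (2960, 18, IAD, NYC, 10, MIA, 3), (2960, 18, IAD, NYC, 29, ATL, 24), (2960, 18, IAD, NYC, 29, JFK, 27), (2960, 37, SEA, DC, 10, MIA, 3), (2960, 37, SEA, DC, 29, ATL, 24), (2960, 37, SEA, DC, 29, JFK, 27), (2960, 9, SEA, CHI, 10, MIA, 3), (2960, 9, SEA, CHI, 29, ATL, 24), (2960, 9, SEA, CHI, 29, JFK, 27), (6940, 4, SFO, ATL, 12, MIA, 22)}
Projecting to src, code, pid (6 duplicate(s) eliminated): {(ATL, IAD, 24), (ATL, LHR, 24), (ATL, SEA, 24), (JFK, IAD, 27), (JFK, LHR, 27), (JFK, SEA, 27), (MIA, IAD, 3), (MIA, LHR, 3), (MIA, SEA, 3), (MIA, SFO, 22)}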